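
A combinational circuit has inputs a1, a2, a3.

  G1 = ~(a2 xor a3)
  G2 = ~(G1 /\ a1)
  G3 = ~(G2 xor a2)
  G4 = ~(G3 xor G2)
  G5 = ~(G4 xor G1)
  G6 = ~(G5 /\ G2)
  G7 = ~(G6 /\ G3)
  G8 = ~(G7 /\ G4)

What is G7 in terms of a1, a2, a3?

~((~((~((~((~((~((~(a2 xor a3)) /\ a1)) xor a2)) xor (~((~(a2 xor a3)) /\ a1)))) xor (~(a2 xor a3)))) /\ (~((~(a2 xor a3)) /\ a1)))) /\ (~((~((~(a2 xor a3)) /\ a1)) xor a2)))

G1 = ~(a2 xor a3)
G2 = ~(G1 /\ a1) = ~((~(a2 xor a3)) /\ a1)
G3 = ~(G2 xor a2) = ~((~((~(a2 xor a3)) /\ a1)) xor a2)
G4 = ~(G3 xor G2) = ~((~((~((~(a2 xor a3)) /\ a1)) xor a2)) xor (~((~(a2 xor a3)) /\ a1)))
G5 = ~(G4 xor G1) = ~((~((~((~((~(a2 xor a3)) /\ a1)) xor a2)) xor (~((~(a2 xor a3)) /\ a1)))) xor (~(a2 xor a3)))
G6 = ~(G5 /\ G2) = ~((~((~((~((~((~(a2 xor a3)) /\ a1)) xor a2)) xor (~((~(a2 xor a3)) /\ a1)))) xor (~(a2 xor a3)))) /\ (~((~(a2 xor a3)) /\ a1)))
G7 = ~(G6 /\ G3) = ~((~((~((~((~((~((~(a2 xor a3)) /\ a1)) xor a2)) xor (~((~(a2 xor a3)) /\ a1)))) xor (~(a2 xor a3)))) /\ (~((~(a2 xor a3)) /\ a1)))) /\ (~((~((~(a2 xor a3)) /\ a1)) xor a2)))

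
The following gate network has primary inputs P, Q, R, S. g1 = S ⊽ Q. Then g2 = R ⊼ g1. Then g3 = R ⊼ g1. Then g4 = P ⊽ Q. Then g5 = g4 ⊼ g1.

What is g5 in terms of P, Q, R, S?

(P ⊽ Q) ⊼ (S ⊽ Q)

g1 = S ⊽ Q
g4 = P ⊽ Q
g5 = g4 ⊼ g1 = (P ⊽ Q) ⊼ (S ⊽ Q)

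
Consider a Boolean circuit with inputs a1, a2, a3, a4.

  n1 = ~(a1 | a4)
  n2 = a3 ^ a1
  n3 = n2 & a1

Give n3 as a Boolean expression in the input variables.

n2 = a3 ^ a1
n3 = n2 & a1 = (a3 ^ a1) & a1

(a3 ^ a1) & a1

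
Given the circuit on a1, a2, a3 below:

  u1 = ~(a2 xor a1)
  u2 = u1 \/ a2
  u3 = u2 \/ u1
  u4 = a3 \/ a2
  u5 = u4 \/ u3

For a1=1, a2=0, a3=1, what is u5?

1

u1 = ~(0 xor 1) = 0
u2 = 0 \/ 0 = 0
u3 = 0 \/ 0 = 0
u4 = 1 \/ 0 = 1
u5 = 1 \/ 0 = 1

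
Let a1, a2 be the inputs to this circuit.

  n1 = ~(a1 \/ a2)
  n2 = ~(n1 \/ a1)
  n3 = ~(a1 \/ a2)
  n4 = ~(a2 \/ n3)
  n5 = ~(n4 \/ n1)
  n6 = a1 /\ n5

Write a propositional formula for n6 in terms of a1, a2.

a1 /\ (~((~(a2 \/ (~(a1 \/ a2)))) \/ (~(a1 \/ a2))))

n1 = ~(a1 \/ a2)
n3 = ~(a1 \/ a2)
n4 = ~(a2 \/ n3) = ~(a2 \/ (~(a1 \/ a2)))
n5 = ~(n4 \/ n1) = ~((~(a2 \/ (~(a1 \/ a2)))) \/ (~(a1 \/ a2)))
n6 = a1 /\ n5 = a1 /\ (~((~(a2 \/ (~(a1 \/ a2)))) \/ (~(a1 \/ a2))))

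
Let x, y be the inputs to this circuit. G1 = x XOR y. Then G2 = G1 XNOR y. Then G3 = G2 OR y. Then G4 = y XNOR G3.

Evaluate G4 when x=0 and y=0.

G1 = 0 XOR 0 = 0
G2 = 0 XNOR 0 = 1
G3 = 1 OR 0 = 1
G4 = 0 XNOR 1 = 0

0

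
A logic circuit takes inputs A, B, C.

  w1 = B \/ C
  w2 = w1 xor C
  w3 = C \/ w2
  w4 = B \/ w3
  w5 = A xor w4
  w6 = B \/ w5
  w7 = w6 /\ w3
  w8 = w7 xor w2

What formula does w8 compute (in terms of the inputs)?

((B \/ (A xor (B \/ (C \/ ((B \/ C) xor C))))) /\ (C \/ ((B \/ C) xor C))) xor ((B \/ C) xor C)

w1 = B \/ C
w2 = w1 xor C = (B \/ C) xor C
w3 = C \/ w2 = C \/ ((B \/ C) xor C)
w4 = B \/ w3 = B \/ (C \/ ((B \/ C) xor C))
w5 = A xor w4 = A xor (B \/ (C \/ ((B \/ C) xor C)))
w6 = B \/ w5 = B \/ (A xor (B \/ (C \/ ((B \/ C) xor C))))
w7 = w6 /\ w3 = (B \/ (A xor (B \/ (C \/ ((B \/ C) xor C))))) /\ (C \/ ((B \/ C) xor C))
w8 = w7 xor w2 = ((B \/ (A xor (B \/ (C \/ ((B \/ C) xor C))))) /\ (C \/ ((B \/ C) xor C))) xor ((B \/ C) xor C)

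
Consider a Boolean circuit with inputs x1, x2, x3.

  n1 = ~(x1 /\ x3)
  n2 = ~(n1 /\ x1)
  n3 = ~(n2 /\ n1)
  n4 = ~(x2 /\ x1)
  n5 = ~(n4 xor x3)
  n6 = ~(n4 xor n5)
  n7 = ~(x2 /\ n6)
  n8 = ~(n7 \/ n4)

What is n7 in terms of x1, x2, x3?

n4 = ~(x2 /\ x1)
n5 = ~(n4 xor x3) = ~((~(x2 /\ x1)) xor x3)
n6 = ~(n4 xor n5) = ~((~(x2 /\ x1)) xor (~((~(x2 /\ x1)) xor x3)))
n7 = ~(x2 /\ n6) = ~(x2 /\ (~((~(x2 /\ x1)) xor (~((~(x2 /\ x1)) xor x3)))))

~(x2 /\ (~((~(x2 /\ x1)) xor (~((~(x2 /\ x1)) xor x3)))))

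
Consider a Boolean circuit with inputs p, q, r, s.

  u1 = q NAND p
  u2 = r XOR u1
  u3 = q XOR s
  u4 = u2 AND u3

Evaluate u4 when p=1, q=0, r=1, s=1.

u1 = 0 NAND 1 = 1
u2 = 1 XOR 1 = 0
u3 = 0 XOR 1 = 1
u4 = 0 AND 1 = 0

0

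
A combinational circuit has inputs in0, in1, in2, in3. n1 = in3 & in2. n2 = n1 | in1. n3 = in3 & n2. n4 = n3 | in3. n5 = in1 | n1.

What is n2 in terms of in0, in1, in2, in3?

n1 = in3 & in2
n2 = n1 | in1 = (in3 & in2) | in1

(in3 & in2) | in1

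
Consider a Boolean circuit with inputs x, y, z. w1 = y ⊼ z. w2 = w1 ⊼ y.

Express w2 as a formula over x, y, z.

w1 = y ⊼ z
w2 = w1 ⊼ y = (y ⊼ z) ⊼ y

(y ⊼ z) ⊼ y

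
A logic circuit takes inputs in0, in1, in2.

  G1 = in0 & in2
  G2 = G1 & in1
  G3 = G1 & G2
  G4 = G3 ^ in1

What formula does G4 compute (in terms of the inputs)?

G1 = in0 & in2
G2 = G1 & in1 = (in0 & in2) & in1
G3 = G1 & G2 = (in0 & in2) & ((in0 & in2) & in1)
G4 = G3 ^ in1 = ((in0 & in2) & ((in0 & in2) & in1)) ^ in1

((in0 & in2) & ((in0 & in2) & in1)) ^ in1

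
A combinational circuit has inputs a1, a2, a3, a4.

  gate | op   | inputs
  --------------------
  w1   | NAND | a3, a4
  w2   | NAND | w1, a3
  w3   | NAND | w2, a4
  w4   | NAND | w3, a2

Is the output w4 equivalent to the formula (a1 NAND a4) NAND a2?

w1 = a3 NAND a4
w2 = w1 NAND a3 = (a3 NAND a4) NAND a3
w3 = w2 NAND a4 = ((a3 NAND a4) NAND a3) NAND a4
w4 = w3 NAND a2 = (((a3 NAND a4) NAND a3) NAND a4) NAND a2
At a1=0, a2=1, a3=0, a4=1: circuit gives 1, formula gives 0.

No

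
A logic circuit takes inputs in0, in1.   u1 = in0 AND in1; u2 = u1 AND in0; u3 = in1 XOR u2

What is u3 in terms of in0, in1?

u1 = in0 AND in1
u2 = u1 AND in0 = (in0 AND in1) AND in0
u3 = in1 XOR u2 = in1 XOR ((in0 AND in1) AND in0)

in1 XOR ((in0 AND in1) AND in0)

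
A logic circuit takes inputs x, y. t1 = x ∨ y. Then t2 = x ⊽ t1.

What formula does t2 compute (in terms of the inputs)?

x ⊽ (x ∨ y)

t1 = x ∨ y
t2 = x ⊽ t1 = x ⊽ (x ∨ y)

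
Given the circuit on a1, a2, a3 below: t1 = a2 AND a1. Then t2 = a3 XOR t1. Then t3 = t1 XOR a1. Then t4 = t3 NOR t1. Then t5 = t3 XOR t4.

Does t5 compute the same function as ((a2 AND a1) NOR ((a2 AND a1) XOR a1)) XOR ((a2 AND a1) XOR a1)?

Yes

t1 = a2 AND a1
t3 = t1 XOR a1 = (a2 AND a1) XOR a1
t4 = t3 NOR t1 = ((a2 AND a1) XOR a1) NOR (a2 AND a1)
t5 = t3 XOR t4 = ((a2 AND a1) XOR a1) XOR (((a2 AND a1) XOR a1) NOR (a2 AND a1))
At a1=1, a2=1, a3=0: circuit gives 0, formula gives 0.
At a1=0, a2=0, a3=0: circuit gives 1, formula gives 1.
Agrees on all 8 inputs.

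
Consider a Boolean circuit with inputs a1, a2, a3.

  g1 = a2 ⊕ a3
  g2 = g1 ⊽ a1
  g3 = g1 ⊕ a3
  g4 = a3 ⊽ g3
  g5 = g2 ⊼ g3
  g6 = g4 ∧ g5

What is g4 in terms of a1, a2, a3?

g1 = a2 ⊕ a3
g3 = g1 ⊕ a3 = (a2 ⊕ a3) ⊕ a3
g4 = a3 ⊽ g3 = a3 ⊽ ((a2 ⊕ a3) ⊕ a3)

a3 ⊽ ((a2 ⊕ a3) ⊕ a3)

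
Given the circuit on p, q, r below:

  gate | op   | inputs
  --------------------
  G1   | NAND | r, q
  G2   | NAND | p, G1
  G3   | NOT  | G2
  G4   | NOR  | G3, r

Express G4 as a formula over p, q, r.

G1 = r NAND q
G2 = p NAND G1 = p NAND (r NAND q)
G3 = NOT G2 = NOT (p NAND (r NAND q))
G4 = G3 NOR r = NOT (p NAND (r NAND q)) NOR r

NOT (p NAND (r NAND q)) NOR r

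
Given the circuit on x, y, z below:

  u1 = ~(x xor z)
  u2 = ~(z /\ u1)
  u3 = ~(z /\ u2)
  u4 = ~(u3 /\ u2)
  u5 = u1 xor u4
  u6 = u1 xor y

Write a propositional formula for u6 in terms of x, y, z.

(~(x xor z)) xor y

u1 = ~(x xor z)
u6 = u1 xor y = (~(x xor z)) xor y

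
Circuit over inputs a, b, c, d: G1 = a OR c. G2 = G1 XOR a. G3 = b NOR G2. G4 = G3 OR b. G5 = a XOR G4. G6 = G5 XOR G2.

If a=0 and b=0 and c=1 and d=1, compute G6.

1

G1 = 0 OR 1 = 1
G2 = 1 XOR 0 = 1
G3 = 0 NOR 1 = 0
G4 = 0 OR 0 = 0
G5 = 0 XOR 0 = 0
G6 = 0 XOR 1 = 1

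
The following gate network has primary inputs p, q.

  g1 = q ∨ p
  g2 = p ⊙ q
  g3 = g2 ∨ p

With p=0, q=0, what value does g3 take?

1

g2 = 0 ⊙ 0 = 1
g3 = 1 ∨ 0 = 1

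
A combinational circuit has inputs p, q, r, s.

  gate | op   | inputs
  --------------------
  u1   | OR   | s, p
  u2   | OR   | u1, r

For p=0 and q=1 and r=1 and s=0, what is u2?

1

u1 = 0 OR 0 = 0
u2 = 0 OR 1 = 1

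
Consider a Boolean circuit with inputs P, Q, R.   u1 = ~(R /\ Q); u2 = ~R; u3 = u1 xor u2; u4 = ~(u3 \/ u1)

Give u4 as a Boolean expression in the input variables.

~(((~(R /\ Q)) xor ~R) \/ (~(R /\ Q)))

u1 = ~(R /\ Q)
u2 = ~R
u3 = u1 xor u2 = (~(R /\ Q)) xor ~R
u4 = ~(u3 \/ u1) = ~(((~(R /\ Q)) xor ~R) \/ (~(R /\ Q)))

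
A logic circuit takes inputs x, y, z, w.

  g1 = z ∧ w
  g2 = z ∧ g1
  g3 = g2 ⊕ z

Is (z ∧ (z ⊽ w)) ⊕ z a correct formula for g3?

g1 = z ∧ w
g2 = z ∧ g1 = z ∧ (z ∧ w)
g3 = g2 ⊕ z = (z ∧ (z ∧ w)) ⊕ z
At x=0, y=0, z=1, w=1: circuit gives 0, formula gives 1.

No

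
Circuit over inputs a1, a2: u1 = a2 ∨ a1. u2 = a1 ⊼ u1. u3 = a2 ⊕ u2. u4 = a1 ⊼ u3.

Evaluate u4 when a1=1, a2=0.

u1 = 0 ∨ 1 = 1
u2 = 1 ⊼ 1 = 0
u3 = 0 ⊕ 0 = 0
u4 = 1 ⊼ 0 = 1

1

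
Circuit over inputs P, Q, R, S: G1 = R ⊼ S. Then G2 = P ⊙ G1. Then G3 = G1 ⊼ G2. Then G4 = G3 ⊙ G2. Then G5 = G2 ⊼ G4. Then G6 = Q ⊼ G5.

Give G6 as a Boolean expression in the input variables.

Q ⊼ ((P ⊙ (R ⊼ S)) ⊼ (((R ⊼ S) ⊼ (P ⊙ (R ⊼ S))) ⊙ (P ⊙ (R ⊼ S))))

G1 = R ⊼ S
G2 = P ⊙ G1 = P ⊙ (R ⊼ S)
G3 = G1 ⊼ G2 = (R ⊼ S) ⊼ (P ⊙ (R ⊼ S))
G4 = G3 ⊙ G2 = ((R ⊼ S) ⊼ (P ⊙ (R ⊼ S))) ⊙ (P ⊙ (R ⊼ S))
G5 = G2 ⊼ G4 = (P ⊙ (R ⊼ S)) ⊼ (((R ⊼ S) ⊼ (P ⊙ (R ⊼ S))) ⊙ (P ⊙ (R ⊼ S)))
G6 = Q ⊼ G5 = Q ⊼ ((P ⊙ (R ⊼ S)) ⊼ (((R ⊼ S) ⊼ (P ⊙ (R ⊼ S))) ⊙ (P ⊙ (R ⊼ S))))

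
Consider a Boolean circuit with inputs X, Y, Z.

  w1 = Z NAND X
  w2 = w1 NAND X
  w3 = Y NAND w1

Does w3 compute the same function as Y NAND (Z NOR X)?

No

w1 = Z NAND X
w3 = Y NAND w1 = Y NAND (Z NAND X)
At X=0, Y=1, Z=1: circuit gives 0, formula gives 1.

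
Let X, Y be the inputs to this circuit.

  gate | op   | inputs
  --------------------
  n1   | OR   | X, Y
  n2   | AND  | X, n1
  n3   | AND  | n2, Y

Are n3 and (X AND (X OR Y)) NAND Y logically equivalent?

No

n1 = X OR Y
n2 = X AND n1 = X AND (X OR Y)
n3 = n2 AND Y = (X AND (X OR Y)) AND Y
At X=0, Y=0: circuit gives 0, formula gives 1.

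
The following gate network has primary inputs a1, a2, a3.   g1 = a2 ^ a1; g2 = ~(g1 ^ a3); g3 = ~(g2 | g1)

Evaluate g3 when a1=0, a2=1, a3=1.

g1 = 1 ^ 0 = 1
g2 = ~(1 ^ 1) = 1
g3 = ~(1 | 1) = 0

0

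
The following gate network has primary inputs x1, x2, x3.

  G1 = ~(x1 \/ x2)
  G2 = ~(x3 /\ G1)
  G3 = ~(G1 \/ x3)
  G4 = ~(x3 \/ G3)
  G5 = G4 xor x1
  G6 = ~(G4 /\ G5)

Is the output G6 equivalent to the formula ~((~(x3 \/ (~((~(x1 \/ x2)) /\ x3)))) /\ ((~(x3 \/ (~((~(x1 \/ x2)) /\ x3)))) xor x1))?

No

G1 = ~(x1 \/ x2)
G3 = ~(G1 \/ x3) = ~((~(x1 \/ x2)) \/ x3)
G4 = ~(x3 \/ G3) = ~(x3 \/ (~((~(x1 \/ x2)) \/ x3)))
G5 = G4 xor x1 = (~(x3 \/ (~((~(x1 \/ x2)) \/ x3)))) xor x1
G6 = ~(G4 /\ G5) = ~((~(x3 \/ (~((~(x1 \/ x2)) \/ x3)))) /\ ((~(x3 \/ (~((~(x1 \/ x2)) \/ x3)))) xor x1))
At x1=0, x2=0, x3=0: circuit gives 0, formula gives 1.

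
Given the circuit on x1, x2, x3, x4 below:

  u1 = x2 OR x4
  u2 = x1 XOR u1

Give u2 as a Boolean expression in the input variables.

u1 = x2 OR x4
u2 = x1 XOR u1 = x1 XOR (x2 OR x4)

x1 XOR (x2 OR x4)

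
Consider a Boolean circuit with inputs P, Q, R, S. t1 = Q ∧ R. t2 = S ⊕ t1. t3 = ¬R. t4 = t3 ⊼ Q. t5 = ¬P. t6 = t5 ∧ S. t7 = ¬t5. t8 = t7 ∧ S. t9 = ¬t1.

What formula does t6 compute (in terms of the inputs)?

¬P ∧ S

t5 = ¬P
t6 = t5 ∧ S = ¬P ∧ S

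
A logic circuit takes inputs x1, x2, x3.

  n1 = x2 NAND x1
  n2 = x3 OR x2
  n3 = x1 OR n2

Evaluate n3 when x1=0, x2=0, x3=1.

n2 = 1 OR 0 = 1
n3 = 0 OR 1 = 1

1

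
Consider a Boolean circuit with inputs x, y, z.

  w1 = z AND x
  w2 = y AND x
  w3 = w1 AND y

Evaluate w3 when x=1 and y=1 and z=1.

w1 = 1 AND 1 = 1
w3 = 1 AND 1 = 1

1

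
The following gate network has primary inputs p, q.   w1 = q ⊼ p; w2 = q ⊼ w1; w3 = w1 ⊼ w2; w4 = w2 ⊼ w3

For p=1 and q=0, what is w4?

w1 = 0 ⊼ 1 = 1
w2 = 0 ⊼ 1 = 1
w3 = 1 ⊼ 1 = 0
w4 = 1 ⊼ 0 = 1

1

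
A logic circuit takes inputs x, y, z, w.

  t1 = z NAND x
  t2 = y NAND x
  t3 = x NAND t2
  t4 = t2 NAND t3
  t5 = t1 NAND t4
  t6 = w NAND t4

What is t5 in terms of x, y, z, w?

(z NAND x) NAND ((y NAND x) NAND (x NAND (y NAND x)))

t1 = z NAND x
t2 = y NAND x
t3 = x NAND t2 = x NAND (y NAND x)
t4 = t2 NAND t3 = (y NAND x) NAND (x NAND (y NAND x))
t5 = t1 NAND t4 = (z NAND x) NAND ((y NAND x) NAND (x NAND (y NAND x)))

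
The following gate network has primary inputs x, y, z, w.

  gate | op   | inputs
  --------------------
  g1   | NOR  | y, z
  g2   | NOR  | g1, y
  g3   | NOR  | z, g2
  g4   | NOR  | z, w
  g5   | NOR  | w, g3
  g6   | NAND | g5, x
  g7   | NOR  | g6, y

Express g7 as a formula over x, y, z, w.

((w NOR (z NOR ((y NOR z) NOR y))) NAND x) NOR y

g1 = y NOR z
g2 = g1 NOR y = (y NOR z) NOR y
g3 = z NOR g2 = z NOR ((y NOR z) NOR y)
g5 = w NOR g3 = w NOR (z NOR ((y NOR z) NOR y))
g6 = g5 NAND x = (w NOR (z NOR ((y NOR z) NOR y))) NAND x
g7 = g6 NOR y = ((w NOR (z NOR ((y NOR z) NOR y))) NAND x) NOR y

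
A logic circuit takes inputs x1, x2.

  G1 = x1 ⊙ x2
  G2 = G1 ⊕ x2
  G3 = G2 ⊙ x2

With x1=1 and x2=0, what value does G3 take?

1

G1 = 1 ⊙ 0 = 0
G2 = 0 ⊕ 0 = 0
G3 = 0 ⊙ 0 = 1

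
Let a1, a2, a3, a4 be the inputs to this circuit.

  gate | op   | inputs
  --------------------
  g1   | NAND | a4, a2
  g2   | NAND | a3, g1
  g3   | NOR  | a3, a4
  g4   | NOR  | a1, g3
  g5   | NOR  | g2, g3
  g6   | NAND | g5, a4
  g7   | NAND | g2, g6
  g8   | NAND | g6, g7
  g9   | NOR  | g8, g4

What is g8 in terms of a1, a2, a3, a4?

(((a3 NAND (a4 NAND a2)) NOR (a3 NOR a4)) NAND a4) NAND ((a3 NAND (a4 NAND a2)) NAND (((a3 NAND (a4 NAND a2)) NOR (a3 NOR a4)) NAND a4))

g1 = a4 NAND a2
g2 = a3 NAND g1 = a3 NAND (a4 NAND a2)
g3 = a3 NOR a4
g5 = g2 NOR g3 = (a3 NAND (a4 NAND a2)) NOR (a3 NOR a4)
g6 = g5 NAND a4 = ((a3 NAND (a4 NAND a2)) NOR (a3 NOR a4)) NAND a4
g7 = g2 NAND g6 = (a3 NAND (a4 NAND a2)) NAND (((a3 NAND (a4 NAND a2)) NOR (a3 NOR a4)) NAND a4)
g8 = g6 NAND g7 = (((a3 NAND (a4 NAND a2)) NOR (a3 NOR a4)) NAND a4) NAND ((a3 NAND (a4 NAND a2)) NAND (((a3 NAND (a4 NAND a2)) NOR (a3 NOR a4)) NAND a4))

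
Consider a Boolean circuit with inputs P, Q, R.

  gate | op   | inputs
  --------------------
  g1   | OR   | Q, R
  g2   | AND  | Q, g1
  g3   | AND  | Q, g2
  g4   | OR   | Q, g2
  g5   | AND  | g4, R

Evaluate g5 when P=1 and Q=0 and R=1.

g1 = 0 OR 1 = 1
g2 = 0 AND 1 = 0
g4 = 0 OR 0 = 0
g5 = 0 AND 1 = 0

0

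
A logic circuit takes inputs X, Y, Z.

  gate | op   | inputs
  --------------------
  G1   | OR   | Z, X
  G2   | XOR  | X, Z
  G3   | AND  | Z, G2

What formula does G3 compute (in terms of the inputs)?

G2 = X XOR Z
G3 = Z AND G2 = Z AND (X XOR Z)

Z AND (X XOR Z)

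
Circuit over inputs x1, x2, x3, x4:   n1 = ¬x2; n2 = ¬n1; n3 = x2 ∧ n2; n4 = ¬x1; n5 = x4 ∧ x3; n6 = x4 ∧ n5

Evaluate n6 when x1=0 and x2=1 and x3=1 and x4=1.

1

n5 = 1 ∧ 1 = 1
n6 = 1 ∧ 1 = 1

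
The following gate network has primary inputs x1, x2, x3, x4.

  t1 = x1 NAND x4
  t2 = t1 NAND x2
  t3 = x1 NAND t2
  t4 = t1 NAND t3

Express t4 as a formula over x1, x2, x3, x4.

(x1 NAND x4) NAND (x1 NAND ((x1 NAND x4) NAND x2))

t1 = x1 NAND x4
t2 = t1 NAND x2 = (x1 NAND x4) NAND x2
t3 = x1 NAND t2 = x1 NAND ((x1 NAND x4) NAND x2)
t4 = t1 NAND t3 = (x1 NAND x4) NAND (x1 NAND ((x1 NAND x4) NAND x2))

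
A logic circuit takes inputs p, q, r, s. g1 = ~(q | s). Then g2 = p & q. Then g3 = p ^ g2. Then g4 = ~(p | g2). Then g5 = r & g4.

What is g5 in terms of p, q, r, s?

r & (~(p | (p & q)))

g2 = p & q
g4 = ~(p | g2) = ~(p | (p & q))
g5 = r & g4 = r & (~(p | (p & q)))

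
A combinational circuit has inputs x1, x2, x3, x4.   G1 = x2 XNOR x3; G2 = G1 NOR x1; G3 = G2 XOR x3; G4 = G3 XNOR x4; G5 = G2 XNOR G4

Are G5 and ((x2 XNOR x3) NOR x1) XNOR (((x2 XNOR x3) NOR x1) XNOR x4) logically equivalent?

No

G1 = x2 XNOR x3
G2 = G1 NOR x1 = (x2 XNOR x3) NOR x1
G3 = G2 XOR x3 = ((x2 XNOR x3) NOR x1) XOR x3
G4 = G3 XNOR x4 = (((x2 XNOR x3) NOR x1) XOR x3) XNOR x4
G5 = G2 XNOR G4 = ((x2 XNOR x3) NOR x1) XNOR ((((x2 XNOR x3) NOR x1) XOR x3) XNOR x4)
At x1=0, x2=0, x3=1, x4=0: circuit gives 1, formula gives 0.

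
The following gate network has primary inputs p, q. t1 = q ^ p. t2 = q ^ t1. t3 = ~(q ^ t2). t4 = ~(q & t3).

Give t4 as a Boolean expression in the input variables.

t1 = q ^ p
t2 = q ^ t1 = q ^ (q ^ p)
t3 = ~(q ^ t2) = ~(q ^ (q ^ (q ^ p)))
t4 = ~(q & t3) = ~(q & (~(q ^ (q ^ (q ^ p)))))

~(q & (~(q ^ (q ^ (q ^ p)))))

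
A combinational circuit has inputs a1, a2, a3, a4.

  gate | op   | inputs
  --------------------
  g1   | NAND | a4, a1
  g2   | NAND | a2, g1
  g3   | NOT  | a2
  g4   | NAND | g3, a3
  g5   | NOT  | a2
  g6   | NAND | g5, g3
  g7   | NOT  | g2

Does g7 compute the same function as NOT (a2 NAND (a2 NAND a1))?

No

g1 = a4 NAND a1
g2 = a2 NAND g1 = a2 NAND (a4 NAND a1)
g7 = NOT g2 = NOT (a2 NAND (a4 NAND a1))
At a1=1, a2=1, a3=0, a4=0: circuit gives 1, formula gives 0.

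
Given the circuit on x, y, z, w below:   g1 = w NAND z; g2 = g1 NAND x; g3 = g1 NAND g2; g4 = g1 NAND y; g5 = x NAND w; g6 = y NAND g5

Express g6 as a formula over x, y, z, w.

y NAND (x NAND w)

g5 = x NAND w
g6 = y NAND g5 = y NAND (x NAND w)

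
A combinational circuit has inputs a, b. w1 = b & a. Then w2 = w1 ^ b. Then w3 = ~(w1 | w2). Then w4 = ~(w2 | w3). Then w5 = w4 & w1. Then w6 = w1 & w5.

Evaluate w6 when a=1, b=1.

1

w1 = 1 & 1 = 1
w2 = 1 ^ 1 = 0
w3 = ~(1 | 0) = 0
w4 = ~(0 | 0) = 1
w5 = 1 & 1 = 1
w6 = 1 & 1 = 1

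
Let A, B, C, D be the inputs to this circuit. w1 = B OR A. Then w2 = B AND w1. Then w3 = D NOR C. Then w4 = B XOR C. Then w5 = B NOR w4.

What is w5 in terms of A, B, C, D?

B NOR (B XOR C)

w4 = B XOR C
w5 = B NOR w4 = B NOR (B XOR C)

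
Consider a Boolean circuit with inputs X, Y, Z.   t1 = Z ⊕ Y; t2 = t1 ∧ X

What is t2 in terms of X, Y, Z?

t1 = Z ⊕ Y
t2 = t1 ∧ X = (Z ⊕ Y) ∧ X

(Z ⊕ Y) ∧ X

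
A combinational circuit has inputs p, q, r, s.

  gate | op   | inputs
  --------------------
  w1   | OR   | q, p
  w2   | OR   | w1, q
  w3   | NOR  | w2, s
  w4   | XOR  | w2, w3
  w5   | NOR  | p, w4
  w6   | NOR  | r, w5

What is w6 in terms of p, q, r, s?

w1 = q OR p
w2 = w1 OR q = (q OR p) OR q
w3 = w2 NOR s = ((q OR p) OR q) NOR s
w4 = w2 XOR w3 = ((q OR p) OR q) XOR (((q OR p) OR q) NOR s)
w5 = p NOR w4 = p NOR (((q OR p) OR q) XOR (((q OR p) OR q) NOR s))
w6 = r NOR w5 = r NOR (p NOR (((q OR p) OR q) XOR (((q OR p) OR q) NOR s)))

r NOR (p NOR (((q OR p) OR q) XOR (((q OR p) OR q) NOR s)))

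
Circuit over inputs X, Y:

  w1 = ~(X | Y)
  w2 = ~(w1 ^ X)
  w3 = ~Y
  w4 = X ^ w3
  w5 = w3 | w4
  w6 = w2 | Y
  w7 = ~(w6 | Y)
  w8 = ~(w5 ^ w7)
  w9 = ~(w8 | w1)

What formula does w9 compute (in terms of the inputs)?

~((~((~Y | (X ^ ~Y)) ^ (~(((~((~(X | Y)) ^ X)) | Y) | Y)))) | (~(X | Y)))

w1 = ~(X | Y)
w2 = ~(w1 ^ X) = ~((~(X | Y)) ^ X)
w3 = ~Y
w4 = X ^ w3 = X ^ ~Y
w5 = w3 | w4 = ~Y | (X ^ ~Y)
w6 = w2 | Y = (~((~(X | Y)) ^ X)) | Y
w7 = ~(w6 | Y) = ~(((~((~(X | Y)) ^ X)) | Y) | Y)
w8 = ~(w5 ^ w7) = ~((~Y | (X ^ ~Y)) ^ (~(((~((~(X | Y)) ^ X)) | Y) | Y)))
w9 = ~(w8 | w1) = ~((~((~Y | (X ^ ~Y)) ^ (~(((~((~(X | Y)) ^ X)) | Y) | Y)))) | (~(X | Y)))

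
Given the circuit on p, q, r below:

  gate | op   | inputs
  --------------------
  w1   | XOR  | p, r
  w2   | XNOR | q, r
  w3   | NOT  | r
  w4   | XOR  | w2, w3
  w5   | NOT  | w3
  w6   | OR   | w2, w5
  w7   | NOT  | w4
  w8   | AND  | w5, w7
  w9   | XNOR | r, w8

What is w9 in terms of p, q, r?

r XNOR (NOT NOT r AND NOT ((q XNOR r) XOR NOT r))

w2 = q XNOR r
w3 = NOT r
w4 = w2 XOR w3 = (q XNOR r) XOR NOT r
w5 = NOT w3 = NOT NOT r
w7 = NOT w4 = NOT ((q XNOR r) XOR NOT r)
w8 = w5 AND w7 = NOT NOT r AND NOT ((q XNOR r) XOR NOT r)
w9 = r XNOR w8 = r XNOR (NOT NOT r AND NOT ((q XNOR r) XOR NOT r))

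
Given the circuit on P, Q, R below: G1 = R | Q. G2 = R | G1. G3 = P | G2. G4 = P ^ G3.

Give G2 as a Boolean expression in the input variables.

G1 = R | Q
G2 = R | G1 = R | (R | Q)

R | (R | Q)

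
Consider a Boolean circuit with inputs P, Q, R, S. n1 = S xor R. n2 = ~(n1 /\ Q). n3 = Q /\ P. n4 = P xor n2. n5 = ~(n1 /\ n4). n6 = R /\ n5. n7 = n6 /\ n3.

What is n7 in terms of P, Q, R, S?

n1 = S xor R
n2 = ~(n1 /\ Q) = ~((S xor R) /\ Q)
n3 = Q /\ P
n4 = P xor n2 = P xor (~((S xor R) /\ Q))
n5 = ~(n1 /\ n4) = ~((S xor R) /\ (P xor (~((S xor R) /\ Q))))
n6 = R /\ n5 = R /\ (~((S xor R) /\ (P xor (~((S xor R) /\ Q)))))
n7 = n6 /\ n3 = (R /\ (~((S xor R) /\ (P xor (~((S xor R) /\ Q)))))) /\ (Q /\ P)

(R /\ (~((S xor R) /\ (P xor (~((S xor R) /\ Q)))))) /\ (Q /\ P)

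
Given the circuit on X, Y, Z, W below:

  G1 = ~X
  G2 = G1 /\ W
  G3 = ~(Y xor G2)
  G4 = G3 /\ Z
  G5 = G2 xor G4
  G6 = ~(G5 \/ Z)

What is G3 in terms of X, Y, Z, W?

G1 = ~X
G2 = G1 /\ W = ~X /\ W
G3 = ~(Y xor G2) = ~(Y xor (~X /\ W))

~(Y xor (~X /\ W))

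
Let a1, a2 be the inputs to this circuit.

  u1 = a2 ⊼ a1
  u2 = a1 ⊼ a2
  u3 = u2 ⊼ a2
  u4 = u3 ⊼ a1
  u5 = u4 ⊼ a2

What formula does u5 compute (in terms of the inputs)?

u2 = a1 ⊼ a2
u3 = u2 ⊼ a2 = (a1 ⊼ a2) ⊼ a2
u4 = u3 ⊼ a1 = ((a1 ⊼ a2) ⊼ a2) ⊼ a1
u5 = u4 ⊼ a2 = (((a1 ⊼ a2) ⊼ a2) ⊼ a1) ⊼ a2

(((a1 ⊼ a2) ⊼ a2) ⊼ a1) ⊼ a2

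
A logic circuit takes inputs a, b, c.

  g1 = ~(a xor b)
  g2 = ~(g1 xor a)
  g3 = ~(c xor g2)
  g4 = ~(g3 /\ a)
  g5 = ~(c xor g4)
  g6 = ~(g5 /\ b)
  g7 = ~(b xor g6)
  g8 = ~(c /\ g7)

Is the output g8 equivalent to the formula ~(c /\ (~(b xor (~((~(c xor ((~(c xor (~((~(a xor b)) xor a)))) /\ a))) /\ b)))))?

No

g1 = ~(a xor b)
g2 = ~(g1 xor a) = ~((~(a xor b)) xor a)
g3 = ~(c xor g2) = ~(c xor (~((~(a xor b)) xor a)))
g4 = ~(g3 /\ a) = ~((~(c xor (~((~(a xor b)) xor a)))) /\ a)
g5 = ~(c xor g4) = ~(c xor (~((~(c xor (~((~(a xor b)) xor a)))) /\ a)))
g6 = ~(g5 /\ b) = ~((~(c xor (~((~(c xor (~((~(a xor b)) xor a)))) /\ a)))) /\ b)
g7 = ~(b xor g6) = ~(b xor (~((~(c xor (~((~(c xor (~((~(a xor b)) xor a)))) /\ a)))) /\ b)))
g8 = ~(c /\ g7) = ~(c /\ (~(b xor (~((~(c xor (~((~(c xor (~((~(a xor b)) xor a)))) /\ a)))) /\ b)))))
At a=0, b=1, c=1: circuit gives 1, formula gives 0.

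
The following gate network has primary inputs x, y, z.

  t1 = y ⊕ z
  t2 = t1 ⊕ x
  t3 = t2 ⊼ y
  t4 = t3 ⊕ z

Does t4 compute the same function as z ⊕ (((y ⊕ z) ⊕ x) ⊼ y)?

Yes

t1 = y ⊕ z
t2 = t1 ⊕ x = (y ⊕ z) ⊕ x
t3 = t2 ⊼ y = ((y ⊕ z) ⊕ x) ⊼ y
t4 = t3 ⊕ z = (((y ⊕ z) ⊕ x) ⊼ y) ⊕ z
At x=0, y=0, z=1: circuit gives 0, formula gives 0.
At x=0, y=0, z=0: circuit gives 1, formula gives 1.
Agrees on all 8 inputs.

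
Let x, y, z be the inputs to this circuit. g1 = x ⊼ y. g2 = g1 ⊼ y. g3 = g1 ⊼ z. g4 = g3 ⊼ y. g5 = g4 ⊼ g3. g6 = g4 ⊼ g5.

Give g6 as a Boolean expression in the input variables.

g1 = x ⊼ y
g3 = g1 ⊼ z = (x ⊼ y) ⊼ z
g4 = g3 ⊼ y = ((x ⊼ y) ⊼ z) ⊼ y
g5 = g4 ⊼ g3 = (((x ⊼ y) ⊼ z) ⊼ y) ⊼ ((x ⊼ y) ⊼ z)
g6 = g4 ⊼ g5 = (((x ⊼ y) ⊼ z) ⊼ y) ⊼ ((((x ⊼ y) ⊼ z) ⊼ y) ⊼ ((x ⊼ y) ⊼ z))

(((x ⊼ y) ⊼ z) ⊼ y) ⊼ ((((x ⊼ y) ⊼ z) ⊼ y) ⊼ ((x ⊼ y) ⊼ z))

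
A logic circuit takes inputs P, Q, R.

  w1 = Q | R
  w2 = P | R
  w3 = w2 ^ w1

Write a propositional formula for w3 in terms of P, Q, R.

(P | R) ^ (Q | R)

w1 = Q | R
w2 = P | R
w3 = w2 ^ w1 = (P | R) ^ (Q | R)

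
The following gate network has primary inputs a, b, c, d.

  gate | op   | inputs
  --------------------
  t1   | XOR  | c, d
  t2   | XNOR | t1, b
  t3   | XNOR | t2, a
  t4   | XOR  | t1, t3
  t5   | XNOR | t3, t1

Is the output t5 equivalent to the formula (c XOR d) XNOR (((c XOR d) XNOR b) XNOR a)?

t1 = c XOR d
t2 = t1 XNOR b = (c XOR d) XNOR b
t3 = t2 XNOR a = ((c XOR d) XNOR b) XNOR a
t5 = t3 XNOR t1 = (((c XOR d) XNOR b) XNOR a) XNOR (c XOR d)
At a=0, b=1, c=0, d=0: circuit gives 0, formula gives 0.
At a=0, b=0, c=0, d=0: circuit gives 1, formula gives 1.
Agrees on all 16 inputs.

Yes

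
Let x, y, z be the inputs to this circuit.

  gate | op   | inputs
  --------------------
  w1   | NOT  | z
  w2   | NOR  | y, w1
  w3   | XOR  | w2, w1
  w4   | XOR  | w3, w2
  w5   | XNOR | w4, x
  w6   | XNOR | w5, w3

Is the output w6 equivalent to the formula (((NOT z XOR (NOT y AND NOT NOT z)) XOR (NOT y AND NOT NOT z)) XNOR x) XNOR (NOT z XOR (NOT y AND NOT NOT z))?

Yes

w1 = NOT z
w2 = y NOR w1 = y NOR NOT z
w3 = w2 XOR w1 = (y NOR NOT z) XOR NOT z
w4 = w3 XOR w2 = ((y NOR NOT z) XOR NOT z) XOR (y NOR NOT z)
w5 = w4 XNOR x = (((y NOR NOT z) XOR NOT z) XOR (y NOR NOT z)) XNOR x
w6 = w5 XNOR w3 = ((((y NOR NOT z) XOR NOT z) XOR (y NOR NOT z)) XNOR x) XNOR ((y NOR NOT z) XOR NOT z)
At x=0, y=0, z=0: circuit gives 0, formula gives 0.
At x=0, y=0, z=1: circuit gives 1, formula gives 1.
Agrees on all 8 inputs.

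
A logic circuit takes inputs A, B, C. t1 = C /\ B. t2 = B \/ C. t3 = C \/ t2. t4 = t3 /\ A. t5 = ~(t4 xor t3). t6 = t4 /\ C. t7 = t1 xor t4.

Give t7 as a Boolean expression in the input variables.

(C /\ B) xor ((C \/ (B \/ C)) /\ A)

t1 = C /\ B
t2 = B \/ C
t3 = C \/ t2 = C \/ (B \/ C)
t4 = t3 /\ A = (C \/ (B \/ C)) /\ A
t7 = t1 xor t4 = (C /\ B) xor ((C \/ (B \/ C)) /\ A)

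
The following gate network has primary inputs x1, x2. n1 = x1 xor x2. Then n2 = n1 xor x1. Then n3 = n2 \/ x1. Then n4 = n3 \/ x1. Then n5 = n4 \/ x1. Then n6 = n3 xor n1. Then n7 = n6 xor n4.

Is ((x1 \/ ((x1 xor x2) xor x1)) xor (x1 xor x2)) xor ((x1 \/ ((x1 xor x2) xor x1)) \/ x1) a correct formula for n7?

n1 = x1 xor x2
n2 = n1 xor x1 = (x1 xor x2) xor x1
n3 = n2 \/ x1 = ((x1 xor x2) xor x1) \/ x1
n4 = n3 \/ x1 = (((x1 xor x2) xor x1) \/ x1) \/ x1
n6 = n3 xor n1 = (((x1 xor x2) xor x1) \/ x1) xor (x1 xor x2)
n7 = n6 xor n4 = ((((x1 xor x2) xor x1) \/ x1) xor (x1 xor x2)) xor ((((x1 xor x2) xor x1) \/ x1) \/ x1)
At x1=0, x2=0: circuit gives 0, formula gives 0.
At x1=0, x2=1: circuit gives 1, formula gives 1.
Agrees on all 4 inputs.

Yes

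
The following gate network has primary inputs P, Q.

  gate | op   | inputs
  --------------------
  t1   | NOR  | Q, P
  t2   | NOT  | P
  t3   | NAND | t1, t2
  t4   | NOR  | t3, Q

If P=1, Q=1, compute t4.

0

t1 = 1 NOR 1 = 0
t2 = NOT 1 = 0
t3 = 0 NAND 0 = 1
t4 = 1 NOR 1 = 0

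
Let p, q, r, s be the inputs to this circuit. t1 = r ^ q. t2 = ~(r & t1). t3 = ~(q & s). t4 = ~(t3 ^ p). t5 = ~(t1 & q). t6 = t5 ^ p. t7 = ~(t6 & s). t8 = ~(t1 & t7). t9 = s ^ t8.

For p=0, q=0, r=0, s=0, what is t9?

t1 = 0 ^ 0 = 0
t5 = ~(0 & 0) = 1
t6 = 1 ^ 0 = 1
t7 = ~(1 & 0) = 1
t8 = ~(0 & 1) = 1
t9 = 0 ^ 1 = 1

1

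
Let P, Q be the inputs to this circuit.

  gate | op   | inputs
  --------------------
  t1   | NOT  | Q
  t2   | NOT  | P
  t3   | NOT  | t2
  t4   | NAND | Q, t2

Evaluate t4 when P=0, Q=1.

t2 = NOT 0 = 1
t4 = 1 NAND 1 = 0

0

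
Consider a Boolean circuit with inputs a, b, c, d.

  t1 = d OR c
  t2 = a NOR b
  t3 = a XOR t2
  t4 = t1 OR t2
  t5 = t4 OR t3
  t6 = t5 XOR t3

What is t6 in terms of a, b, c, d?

t1 = d OR c
t2 = a NOR b
t3 = a XOR t2 = a XOR (a NOR b)
t4 = t1 OR t2 = (d OR c) OR (a NOR b)
t5 = t4 OR t3 = ((d OR c) OR (a NOR b)) OR (a XOR (a NOR b))
t6 = t5 XOR t3 = (((d OR c) OR (a NOR b)) OR (a XOR (a NOR b))) XOR (a XOR (a NOR b))

(((d OR c) OR (a NOR b)) OR (a XOR (a NOR b))) XOR (a XOR (a NOR b))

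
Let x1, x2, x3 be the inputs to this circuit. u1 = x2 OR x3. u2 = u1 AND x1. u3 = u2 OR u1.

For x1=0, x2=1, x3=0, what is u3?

1

u1 = 1 OR 0 = 1
u2 = 1 AND 0 = 0
u3 = 0 OR 1 = 1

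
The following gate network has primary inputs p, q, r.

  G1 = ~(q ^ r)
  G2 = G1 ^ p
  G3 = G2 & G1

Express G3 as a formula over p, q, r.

((~(q ^ r)) ^ p) & (~(q ^ r))

G1 = ~(q ^ r)
G2 = G1 ^ p = (~(q ^ r)) ^ p
G3 = G2 & G1 = ((~(q ^ r)) ^ p) & (~(q ^ r))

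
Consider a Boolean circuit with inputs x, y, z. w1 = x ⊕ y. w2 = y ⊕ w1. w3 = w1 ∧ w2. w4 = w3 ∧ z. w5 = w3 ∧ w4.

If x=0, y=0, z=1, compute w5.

w1 = 0 ⊕ 0 = 0
w2 = 0 ⊕ 0 = 0
w3 = 0 ∧ 0 = 0
w4 = 0 ∧ 1 = 0
w5 = 0 ∧ 0 = 0

0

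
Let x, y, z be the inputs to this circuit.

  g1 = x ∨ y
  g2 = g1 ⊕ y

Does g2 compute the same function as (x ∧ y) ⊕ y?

g1 = x ∨ y
g2 = g1 ⊕ y = (x ∨ y) ⊕ y
At x=0, y=1, z=0: circuit gives 0, formula gives 1.

No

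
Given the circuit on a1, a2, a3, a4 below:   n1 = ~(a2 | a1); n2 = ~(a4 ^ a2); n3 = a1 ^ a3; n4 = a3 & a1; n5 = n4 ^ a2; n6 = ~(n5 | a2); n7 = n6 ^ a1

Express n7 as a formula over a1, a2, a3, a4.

n4 = a3 & a1
n5 = n4 ^ a2 = (a3 & a1) ^ a2
n6 = ~(n5 | a2) = ~(((a3 & a1) ^ a2) | a2)
n7 = n6 ^ a1 = (~(((a3 & a1) ^ a2) | a2)) ^ a1

(~(((a3 & a1) ^ a2) | a2)) ^ a1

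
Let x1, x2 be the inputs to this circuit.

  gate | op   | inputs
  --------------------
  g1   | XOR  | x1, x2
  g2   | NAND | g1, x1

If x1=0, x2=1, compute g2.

1

g1 = 0 XOR 1 = 1
g2 = 1 NAND 0 = 1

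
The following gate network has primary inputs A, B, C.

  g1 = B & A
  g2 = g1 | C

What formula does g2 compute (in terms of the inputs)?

g1 = B & A
g2 = g1 | C = (B & A) | C

(B & A) | C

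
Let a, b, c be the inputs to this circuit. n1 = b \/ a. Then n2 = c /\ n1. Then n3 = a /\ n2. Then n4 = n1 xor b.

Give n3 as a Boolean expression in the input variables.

a /\ (c /\ (b \/ a))

n1 = b \/ a
n2 = c /\ n1 = c /\ (b \/ a)
n3 = a /\ n2 = a /\ (c /\ (b \/ a))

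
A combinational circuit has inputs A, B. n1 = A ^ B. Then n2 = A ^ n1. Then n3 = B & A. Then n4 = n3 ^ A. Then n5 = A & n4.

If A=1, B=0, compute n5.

1

n3 = 0 & 1 = 0
n4 = 0 ^ 1 = 1
n5 = 1 & 1 = 1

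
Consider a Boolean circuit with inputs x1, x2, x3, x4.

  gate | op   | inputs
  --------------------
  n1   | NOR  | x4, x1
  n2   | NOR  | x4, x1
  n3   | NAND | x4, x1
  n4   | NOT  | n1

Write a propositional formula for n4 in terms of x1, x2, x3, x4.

n1 = x4 NOR x1
n4 = NOT n1 = NOT (x4 NOR x1)

NOT (x4 NOR x1)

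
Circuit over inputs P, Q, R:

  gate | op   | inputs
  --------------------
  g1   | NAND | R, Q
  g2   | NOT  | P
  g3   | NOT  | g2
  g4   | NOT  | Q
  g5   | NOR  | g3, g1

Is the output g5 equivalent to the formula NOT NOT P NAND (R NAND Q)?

g1 = R NAND Q
g2 = NOT P
g3 = NOT g2 = NOT NOT P
g5 = g3 NOR g1 = NOT NOT P NOR (R NAND Q)
At P=0, Q=0, R=0: circuit gives 0, formula gives 1.

No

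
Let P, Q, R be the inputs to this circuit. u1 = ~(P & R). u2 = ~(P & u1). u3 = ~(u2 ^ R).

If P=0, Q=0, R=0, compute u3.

0

u1 = ~(0 & 0) = 1
u2 = ~(0 & 1) = 1
u3 = ~(1 ^ 0) = 0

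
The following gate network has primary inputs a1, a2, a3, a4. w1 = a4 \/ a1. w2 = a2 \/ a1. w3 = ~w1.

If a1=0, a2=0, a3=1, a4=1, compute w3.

0

w1 = 1 \/ 0 = 1
w3 = ~1 = 0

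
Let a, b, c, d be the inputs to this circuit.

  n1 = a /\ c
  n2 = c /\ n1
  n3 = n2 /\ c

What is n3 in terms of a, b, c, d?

(c /\ (a /\ c)) /\ c

n1 = a /\ c
n2 = c /\ n1 = c /\ (a /\ c)
n3 = n2 /\ c = (c /\ (a /\ c)) /\ c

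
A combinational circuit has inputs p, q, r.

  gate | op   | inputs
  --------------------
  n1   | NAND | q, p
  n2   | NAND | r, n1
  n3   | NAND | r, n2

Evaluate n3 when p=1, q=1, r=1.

0

n1 = 1 NAND 1 = 0
n2 = 1 NAND 0 = 1
n3 = 1 NAND 1 = 0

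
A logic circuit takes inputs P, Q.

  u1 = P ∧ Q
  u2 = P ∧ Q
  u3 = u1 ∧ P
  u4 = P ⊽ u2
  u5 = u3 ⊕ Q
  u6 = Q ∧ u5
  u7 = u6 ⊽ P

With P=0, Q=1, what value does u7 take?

0

u1 = 0 ∧ 1 = 0
u3 = 0 ∧ 0 = 0
u5 = 0 ⊕ 1 = 1
u6 = 1 ∧ 1 = 1
u7 = 1 ⊽ 0 = 0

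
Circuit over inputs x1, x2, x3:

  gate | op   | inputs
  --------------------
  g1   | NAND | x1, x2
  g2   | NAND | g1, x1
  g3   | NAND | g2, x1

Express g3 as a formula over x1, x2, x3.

((x1 NAND x2) NAND x1) NAND x1

g1 = x1 NAND x2
g2 = g1 NAND x1 = (x1 NAND x2) NAND x1
g3 = g2 NAND x1 = ((x1 NAND x2) NAND x1) NAND x1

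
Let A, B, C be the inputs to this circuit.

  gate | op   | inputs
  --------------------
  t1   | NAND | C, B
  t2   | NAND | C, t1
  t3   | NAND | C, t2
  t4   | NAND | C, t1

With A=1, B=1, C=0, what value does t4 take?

1

t1 = 0 NAND 1 = 1
t4 = 0 NAND 1 = 1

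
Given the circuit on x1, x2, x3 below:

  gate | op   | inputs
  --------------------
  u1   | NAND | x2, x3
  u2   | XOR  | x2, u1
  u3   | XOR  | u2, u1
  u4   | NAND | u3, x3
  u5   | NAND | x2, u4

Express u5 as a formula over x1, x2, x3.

u1 = x2 NAND x3
u2 = x2 XOR u1 = x2 XOR (x2 NAND x3)
u3 = u2 XOR u1 = (x2 XOR (x2 NAND x3)) XOR (x2 NAND x3)
u4 = u3 NAND x3 = ((x2 XOR (x2 NAND x3)) XOR (x2 NAND x3)) NAND x3
u5 = x2 NAND u4 = x2 NAND (((x2 XOR (x2 NAND x3)) XOR (x2 NAND x3)) NAND x3)

x2 NAND (((x2 XOR (x2 NAND x3)) XOR (x2 NAND x3)) NAND x3)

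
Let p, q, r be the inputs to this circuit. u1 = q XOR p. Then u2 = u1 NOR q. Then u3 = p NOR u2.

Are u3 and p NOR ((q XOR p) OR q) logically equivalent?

u1 = q XOR p
u2 = u1 NOR q = (q XOR p) NOR q
u3 = p NOR u2 = p NOR ((q XOR p) NOR q)
At p=0, q=0, r=0: circuit gives 0, formula gives 1.

No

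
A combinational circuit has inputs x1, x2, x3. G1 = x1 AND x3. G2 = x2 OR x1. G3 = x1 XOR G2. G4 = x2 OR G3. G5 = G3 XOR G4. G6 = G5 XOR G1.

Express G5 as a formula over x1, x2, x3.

(x1 XOR (x2 OR x1)) XOR (x2 OR (x1 XOR (x2 OR x1)))

G2 = x2 OR x1
G3 = x1 XOR G2 = x1 XOR (x2 OR x1)
G4 = x2 OR G3 = x2 OR (x1 XOR (x2 OR x1))
G5 = G3 XOR G4 = (x1 XOR (x2 OR x1)) XOR (x2 OR (x1 XOR (x2 OR x1)))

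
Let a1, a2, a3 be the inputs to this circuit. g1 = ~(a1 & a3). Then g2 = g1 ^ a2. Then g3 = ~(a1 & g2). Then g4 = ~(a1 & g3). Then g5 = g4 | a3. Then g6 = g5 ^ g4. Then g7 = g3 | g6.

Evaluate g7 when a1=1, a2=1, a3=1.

0

g1 = ~(1 & 1) = 0
g2 = 0 ^ 1 = 1
g3 = ~(1 & 1) = 0
g4 = ~(1 & 0) = 1
g5 = 1 | 1 = 1
g6 = 1 ^ 1 = 0
g7 = 0 | 0 = 0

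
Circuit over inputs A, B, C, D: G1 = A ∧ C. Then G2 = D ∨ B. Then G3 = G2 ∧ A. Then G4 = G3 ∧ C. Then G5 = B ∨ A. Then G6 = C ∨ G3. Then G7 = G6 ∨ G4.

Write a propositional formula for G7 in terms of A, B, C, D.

(C ∨ ((D ∨ B) ∧ A)) ∨ (((D ∨ B) ∧ A) ∧ C)

G2 = D ∨ B
G3 = G2 ∧ A = (D ∨ B) ∧ A
G4 = G3 ∧ C = ((D ∨ B) ∧ A) ∧ C
G6 = C ∨ G3 = C ∨ ((D ∨ B) ∧ A)
G7 = G6 ∨ G4 = (C ∨ ((D ∨ B) ∧ A)) ∨ (((D ∨ B) ∧ A) ∧ C)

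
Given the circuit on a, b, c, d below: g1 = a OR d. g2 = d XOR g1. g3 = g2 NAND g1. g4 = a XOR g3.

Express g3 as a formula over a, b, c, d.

g1 = a OR d
g2 = d XOR g1 = d XOR (a OR d)
g3 = g2 NAND g1 = (d XOR (a OR d)) NAND (a OR d)

(d XOR (a OR d)) NAND (a OR d)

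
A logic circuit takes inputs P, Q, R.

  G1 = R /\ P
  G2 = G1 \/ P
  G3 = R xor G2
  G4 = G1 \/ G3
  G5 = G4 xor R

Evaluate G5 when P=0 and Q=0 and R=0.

G1 = 0 /\ 0 = 0
G2 = 0 \/ 0 = 0
G3 = 0 xor 0 = 0
G4 = 0 \/ 0 = 0
G5 = 0 xor 0 = 0

0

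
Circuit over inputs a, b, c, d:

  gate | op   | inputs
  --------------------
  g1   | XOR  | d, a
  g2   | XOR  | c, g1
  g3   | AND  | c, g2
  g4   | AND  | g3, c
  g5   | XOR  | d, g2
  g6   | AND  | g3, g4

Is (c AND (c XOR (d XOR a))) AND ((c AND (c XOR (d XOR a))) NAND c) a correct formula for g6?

No

g1 = d XOR a
g2 = c XOR g1 = c XOR (d XOR a)
g3 = c AND g2 = c AND (c XOR (d XOR a))
g4 = g3 AND c = (c AND (c XOR (d XOR a))) AND c
g6 = g3 AND g4 = (c AND (c XOR (d XOR a))) AND ((c AND (c XOR (d XOR a))) AND c)
At a=0, b=0, c=1, d=0: circuit gives 1, formula gives 0.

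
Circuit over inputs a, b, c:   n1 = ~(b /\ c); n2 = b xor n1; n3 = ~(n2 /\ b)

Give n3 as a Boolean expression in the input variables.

n1 = ~(b /\ c)
n2 = b xor n1 = b xor (~(b /\ c))
n3 = ~(n2 /\ b) = ~((b xor (~(b /\ c))) /\ b)

~((b xor (~(b /\ c))) /\ b)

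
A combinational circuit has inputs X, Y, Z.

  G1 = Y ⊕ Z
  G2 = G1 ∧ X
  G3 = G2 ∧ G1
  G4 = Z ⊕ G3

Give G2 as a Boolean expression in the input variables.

G1 = Y ⊕ Z
G2 = G1 ∧ X = (Y ⊕ Z) ∧ X

(Y ⊕ Z) ∧ X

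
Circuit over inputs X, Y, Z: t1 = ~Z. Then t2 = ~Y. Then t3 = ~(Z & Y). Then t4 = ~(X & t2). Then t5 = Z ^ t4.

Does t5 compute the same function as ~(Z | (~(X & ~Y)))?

t2 = ~Y
t4 = ~(X & t2) = ~(X & ~Y)
t5 = Z ^ t4 = Z ^ (~(X & ~Y))
At X=0, Y=0, Z=0: circuit gives 1, formula gives 0.

No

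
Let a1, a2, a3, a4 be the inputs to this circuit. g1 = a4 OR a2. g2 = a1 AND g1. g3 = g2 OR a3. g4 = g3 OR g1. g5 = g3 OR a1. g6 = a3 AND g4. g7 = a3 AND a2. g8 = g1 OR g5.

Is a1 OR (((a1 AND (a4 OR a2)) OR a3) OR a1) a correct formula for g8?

No

g1 = a4 OR a2
g2 = a1 AND g1 = a1 AND (a4 OR a2)
g3 = g2 OR a3 = (a1 AND (a4 OR a2)) OR a3
g5 = g3 OR a1 = ((a1 AND (a4 OR a2)) OR a3) OR a1
g8 = g1 OR g5 = (a4 OR a2) OR (((a1 AND (a4 OR a2)) OR a3) OR a1)
At a1=0, a2=0, a3=0, a4=1: circuit gives 1, formula gives 0.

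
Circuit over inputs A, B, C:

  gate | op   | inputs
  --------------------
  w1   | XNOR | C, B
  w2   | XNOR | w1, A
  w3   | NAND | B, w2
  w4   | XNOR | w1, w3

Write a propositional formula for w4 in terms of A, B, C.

w1 = C XNOR B
w2 = w1 XNOR A = (C XNOR B) XNOR A
w3 = B NAND w2 = B NAND ((C XNOR B) XNOR A)
w4 = w1 XNOR w3 = (C XNOR B) XNOR (B NAND ((C XNOR B) XNOR A))

(C XNOR B) XNOR (B NAND ((C XNOR B) XNOR A))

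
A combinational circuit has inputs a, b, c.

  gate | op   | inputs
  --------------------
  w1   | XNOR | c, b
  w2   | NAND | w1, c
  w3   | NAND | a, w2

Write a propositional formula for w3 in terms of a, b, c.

a NAND ((c XNOR b) NAND c)

w1 = c XNOR b
w2 = w1 NAND c = (c XNOR b) NAND c
w3 = a NAND w2 = a NAND ((c XNOR b) NAND c)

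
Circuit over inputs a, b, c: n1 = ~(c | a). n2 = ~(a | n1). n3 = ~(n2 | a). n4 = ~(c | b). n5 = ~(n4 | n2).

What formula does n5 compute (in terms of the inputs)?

n1 = ~(c | a)
n2 = ~(a | n1) = ~(a | (~(c | a)))
n4 = ~(c | b)
n5 = ~(n4 | n2) = ~((~(c | b)) | (~(a | (~(c | a)))))

~((~(c | b)) | (~(a | (~(c | a)))))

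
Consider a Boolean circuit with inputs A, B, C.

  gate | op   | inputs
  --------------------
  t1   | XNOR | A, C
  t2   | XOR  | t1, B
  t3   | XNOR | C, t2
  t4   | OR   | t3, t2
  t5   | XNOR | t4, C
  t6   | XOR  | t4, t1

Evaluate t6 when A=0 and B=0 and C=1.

t1 = 0 XNOR 1 = 0
t2 = 0 XOR 0 = 0
t3 = 1 XNOR 0 = 0
t4 = 0 OR 0 = 0
t6 = 0 XOR 0 = 0

0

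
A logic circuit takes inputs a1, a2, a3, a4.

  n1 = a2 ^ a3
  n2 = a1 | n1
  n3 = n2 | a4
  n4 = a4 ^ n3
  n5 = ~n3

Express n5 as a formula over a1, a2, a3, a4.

~((a1 | (a2 ^ a3)) | a4)

n1 = a2 ^ a3
n2 = a1 | n1 = a1 | (a2 ^ a3)
n3 = n2 | a4 = (a1 | (a2 ^ a3)) | a4
n5 = ~n3 = ~((a1 | (a2 ^ a3)) | a4)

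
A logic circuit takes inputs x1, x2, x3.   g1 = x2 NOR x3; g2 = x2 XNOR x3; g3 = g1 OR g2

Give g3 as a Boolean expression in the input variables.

(x2 NOR x3) OR (x2 XNOR x3)

g1 = x2 NOR x3
g2 = x2 XNOR x3
g3 = g1 OR g2 = (x2 NOR x3) OR (x2 XNOR x3)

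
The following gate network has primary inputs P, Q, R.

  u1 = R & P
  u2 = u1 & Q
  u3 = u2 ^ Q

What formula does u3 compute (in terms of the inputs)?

u1 = R & P
u2 = u1 & Q = (R & P) & Q
u3 = u2 ^ Q = ((R & P) & Q) ^ Q

((R & P) & Q) ^ Q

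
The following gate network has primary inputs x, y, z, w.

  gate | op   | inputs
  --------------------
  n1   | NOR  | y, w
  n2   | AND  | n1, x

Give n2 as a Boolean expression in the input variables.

n1 = y NOR w
n2 = n1 AND x = (y NOR w) AND x

(y NOR w) AND x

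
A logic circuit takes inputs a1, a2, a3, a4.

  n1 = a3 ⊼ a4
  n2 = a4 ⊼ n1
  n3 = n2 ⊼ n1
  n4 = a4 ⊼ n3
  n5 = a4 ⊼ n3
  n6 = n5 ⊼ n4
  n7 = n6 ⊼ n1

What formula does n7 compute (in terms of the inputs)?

n1 = a3 ⊼ a4
n2 = a4 ⊼ n1 = a4 ⊼ (a3 ⊼ a4)
n3 = n2 ⊼ n1 = (a4 ⊼ (a3 ⊼ a4)) ⊼ (a3 ⊼ a4)
n4 = a4 ⊼ n3 = a4 ⊼ ((a4 ⊼ (a3 ⊼ a4)) ⊼ (a3 ⊼ a4))
n5 = a4 ⊼ n3 = a4 ⊼ ((a4 ⊼ (a3 ⊼ a4)) ⊼ (a3 ⊼ a4))
n6 = n5 ⊼ n4 = (a4 ⊼ ((a4 ⊼ (a3 ⊼ a4)) ⊼ (a3 ⊼ a4))) ⊼ (a4 ⊼ ((a4 ⊼ (a3 ⊼ a4)) ⊼ (a3 ⊼ a4)))
n7 = n6 ⊼ n1 = ((a4 ⊼ ((a4 ⊼ (a3 ⊼ a4)) ⊼ (a3 ⊼ a4))) ⊼ (a4 ⊼ ((a4 ⊼ (a3 ⊼ a4)) ⊼ (a3 ⊼ a4)))) ⊼ (a3 ⊼ a4)

((a4 ⊼ ((a4 ⊼ (a3 ⊼ a4)) ⊼ (a3 ⊼ a4))) ⊼ (a4 ⊼ ((a4 ⊼ (a3 ⊼ a4)) ⊼ (a3 ⊼ a4)))) ⊼ (a3 ⊼ a4)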